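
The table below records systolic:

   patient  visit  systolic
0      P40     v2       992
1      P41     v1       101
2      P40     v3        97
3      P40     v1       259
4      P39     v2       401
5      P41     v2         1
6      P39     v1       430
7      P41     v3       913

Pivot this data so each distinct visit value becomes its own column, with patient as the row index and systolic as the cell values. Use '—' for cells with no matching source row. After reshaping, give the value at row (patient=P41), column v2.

The long row with patient=P41, visit=v2 has systolic=1.

1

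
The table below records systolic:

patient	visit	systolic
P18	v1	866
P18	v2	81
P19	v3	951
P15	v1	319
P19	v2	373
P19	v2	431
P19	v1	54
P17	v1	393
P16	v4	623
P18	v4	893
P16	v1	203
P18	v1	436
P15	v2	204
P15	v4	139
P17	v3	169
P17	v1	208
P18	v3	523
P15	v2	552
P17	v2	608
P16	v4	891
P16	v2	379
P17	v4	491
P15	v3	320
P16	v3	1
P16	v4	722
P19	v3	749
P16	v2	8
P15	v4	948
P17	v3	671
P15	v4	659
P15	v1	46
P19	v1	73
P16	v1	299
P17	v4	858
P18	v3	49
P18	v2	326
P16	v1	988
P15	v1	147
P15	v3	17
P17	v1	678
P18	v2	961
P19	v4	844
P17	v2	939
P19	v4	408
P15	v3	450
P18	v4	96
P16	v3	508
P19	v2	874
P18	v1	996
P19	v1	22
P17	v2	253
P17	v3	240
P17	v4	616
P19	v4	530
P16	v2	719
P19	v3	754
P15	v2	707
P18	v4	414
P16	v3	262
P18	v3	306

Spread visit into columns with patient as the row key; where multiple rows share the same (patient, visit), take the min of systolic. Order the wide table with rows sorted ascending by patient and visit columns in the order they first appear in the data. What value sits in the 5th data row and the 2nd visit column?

With rows sorted ascending by patient, row 5 is patient=P19. visit columns in first-appearance order: v1, v2, v3, v4; column 2 is v2.
Long rows with patient=P19, visit=v2: min(373, 431, 874) = 373.

373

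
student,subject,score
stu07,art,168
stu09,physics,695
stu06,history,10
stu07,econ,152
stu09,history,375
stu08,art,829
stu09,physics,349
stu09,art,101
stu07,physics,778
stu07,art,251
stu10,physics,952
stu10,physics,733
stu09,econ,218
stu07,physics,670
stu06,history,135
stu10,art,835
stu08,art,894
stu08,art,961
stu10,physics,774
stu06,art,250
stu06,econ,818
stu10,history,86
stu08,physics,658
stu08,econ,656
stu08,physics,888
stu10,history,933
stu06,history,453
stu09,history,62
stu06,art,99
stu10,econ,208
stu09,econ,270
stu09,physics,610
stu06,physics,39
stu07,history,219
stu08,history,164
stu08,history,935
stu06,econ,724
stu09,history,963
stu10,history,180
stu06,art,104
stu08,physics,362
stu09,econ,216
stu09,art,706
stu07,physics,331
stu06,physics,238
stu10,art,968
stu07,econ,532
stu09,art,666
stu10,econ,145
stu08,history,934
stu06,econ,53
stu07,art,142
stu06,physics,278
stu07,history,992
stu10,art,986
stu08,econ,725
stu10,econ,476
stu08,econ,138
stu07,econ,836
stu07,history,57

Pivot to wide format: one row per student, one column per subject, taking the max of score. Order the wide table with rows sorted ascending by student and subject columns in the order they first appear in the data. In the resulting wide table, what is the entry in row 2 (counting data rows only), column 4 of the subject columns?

836

With rows sorted ascending by student, row 2 is student=stu07. subject columns in first-appearance order: art, physics, history, econ; column 4 is econ.
Long rows with student=stu07, subject=econ: max(152, 532, 836) = 836.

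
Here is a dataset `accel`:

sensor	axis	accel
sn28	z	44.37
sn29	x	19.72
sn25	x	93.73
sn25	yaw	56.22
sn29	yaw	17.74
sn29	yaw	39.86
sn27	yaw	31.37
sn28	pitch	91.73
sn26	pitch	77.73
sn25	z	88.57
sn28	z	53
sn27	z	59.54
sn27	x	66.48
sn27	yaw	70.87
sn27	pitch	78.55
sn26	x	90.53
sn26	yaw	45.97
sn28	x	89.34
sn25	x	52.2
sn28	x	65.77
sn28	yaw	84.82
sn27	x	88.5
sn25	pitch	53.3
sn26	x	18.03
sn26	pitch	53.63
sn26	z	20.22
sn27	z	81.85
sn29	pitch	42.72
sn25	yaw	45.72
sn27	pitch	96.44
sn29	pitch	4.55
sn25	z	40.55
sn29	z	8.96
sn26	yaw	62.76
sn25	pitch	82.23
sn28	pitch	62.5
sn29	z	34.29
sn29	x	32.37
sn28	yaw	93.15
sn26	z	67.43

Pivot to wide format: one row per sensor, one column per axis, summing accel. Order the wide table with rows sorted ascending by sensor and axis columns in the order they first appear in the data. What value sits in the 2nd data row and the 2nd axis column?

With rows sorted ascending by sensor, row 2 is sensor=sn26. axis columns in first-appearance order: z, x, yaw, pitch; column 2 is x.
Long rows with sensor=sn26, axis=x: 90.53 + 18.03 = 108.56.

108.56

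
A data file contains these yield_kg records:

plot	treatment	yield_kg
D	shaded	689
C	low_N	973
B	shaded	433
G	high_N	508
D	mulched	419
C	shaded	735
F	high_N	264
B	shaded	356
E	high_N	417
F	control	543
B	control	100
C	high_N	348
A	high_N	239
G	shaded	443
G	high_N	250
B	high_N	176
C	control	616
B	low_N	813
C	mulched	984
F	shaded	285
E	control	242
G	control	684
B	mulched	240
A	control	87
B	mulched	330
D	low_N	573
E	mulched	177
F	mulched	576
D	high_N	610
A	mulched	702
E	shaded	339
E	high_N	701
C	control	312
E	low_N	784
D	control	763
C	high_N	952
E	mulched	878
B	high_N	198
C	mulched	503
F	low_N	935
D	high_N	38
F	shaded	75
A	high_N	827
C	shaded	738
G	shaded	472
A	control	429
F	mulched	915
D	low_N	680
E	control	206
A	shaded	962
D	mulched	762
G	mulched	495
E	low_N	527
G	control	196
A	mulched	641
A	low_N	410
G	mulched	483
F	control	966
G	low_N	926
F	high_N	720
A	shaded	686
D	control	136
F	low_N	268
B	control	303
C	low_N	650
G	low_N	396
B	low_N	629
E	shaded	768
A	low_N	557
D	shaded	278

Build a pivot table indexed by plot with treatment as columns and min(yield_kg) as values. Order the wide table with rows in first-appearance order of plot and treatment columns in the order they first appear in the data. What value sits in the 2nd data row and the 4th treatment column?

With rows in first-appearance order of plot, row 2 is plot=C. treatment columns in first-appearance order: shaded, low_N, high_N, mulched, control; column 4 is mulched.
Long rows with plot=C, treatment=mulched: min(984, 503) = 503.

503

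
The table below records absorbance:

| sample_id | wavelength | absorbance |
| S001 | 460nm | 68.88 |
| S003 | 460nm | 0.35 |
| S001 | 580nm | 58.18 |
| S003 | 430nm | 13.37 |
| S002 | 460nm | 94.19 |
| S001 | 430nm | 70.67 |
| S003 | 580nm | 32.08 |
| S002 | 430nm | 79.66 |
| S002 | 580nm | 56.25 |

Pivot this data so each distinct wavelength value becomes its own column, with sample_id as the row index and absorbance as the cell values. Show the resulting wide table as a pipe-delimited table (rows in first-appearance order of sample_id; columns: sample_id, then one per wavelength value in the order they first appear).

Columns: sample_id plus the 3 distinct wavelength values (460nm, 580nm, 430nm).
For example, row S001 column 460nm takes absorbance=68.88 from the long row (S001, 460nm).

| sample_id | 460nm | 580nm | 430nm |
| S001 | 68.88 | 58.18 | 70.67 |
| S003 | 0.35 | 32.08 | 13.37 |
| S002 | 94.19 | 56.25 | 79.66 |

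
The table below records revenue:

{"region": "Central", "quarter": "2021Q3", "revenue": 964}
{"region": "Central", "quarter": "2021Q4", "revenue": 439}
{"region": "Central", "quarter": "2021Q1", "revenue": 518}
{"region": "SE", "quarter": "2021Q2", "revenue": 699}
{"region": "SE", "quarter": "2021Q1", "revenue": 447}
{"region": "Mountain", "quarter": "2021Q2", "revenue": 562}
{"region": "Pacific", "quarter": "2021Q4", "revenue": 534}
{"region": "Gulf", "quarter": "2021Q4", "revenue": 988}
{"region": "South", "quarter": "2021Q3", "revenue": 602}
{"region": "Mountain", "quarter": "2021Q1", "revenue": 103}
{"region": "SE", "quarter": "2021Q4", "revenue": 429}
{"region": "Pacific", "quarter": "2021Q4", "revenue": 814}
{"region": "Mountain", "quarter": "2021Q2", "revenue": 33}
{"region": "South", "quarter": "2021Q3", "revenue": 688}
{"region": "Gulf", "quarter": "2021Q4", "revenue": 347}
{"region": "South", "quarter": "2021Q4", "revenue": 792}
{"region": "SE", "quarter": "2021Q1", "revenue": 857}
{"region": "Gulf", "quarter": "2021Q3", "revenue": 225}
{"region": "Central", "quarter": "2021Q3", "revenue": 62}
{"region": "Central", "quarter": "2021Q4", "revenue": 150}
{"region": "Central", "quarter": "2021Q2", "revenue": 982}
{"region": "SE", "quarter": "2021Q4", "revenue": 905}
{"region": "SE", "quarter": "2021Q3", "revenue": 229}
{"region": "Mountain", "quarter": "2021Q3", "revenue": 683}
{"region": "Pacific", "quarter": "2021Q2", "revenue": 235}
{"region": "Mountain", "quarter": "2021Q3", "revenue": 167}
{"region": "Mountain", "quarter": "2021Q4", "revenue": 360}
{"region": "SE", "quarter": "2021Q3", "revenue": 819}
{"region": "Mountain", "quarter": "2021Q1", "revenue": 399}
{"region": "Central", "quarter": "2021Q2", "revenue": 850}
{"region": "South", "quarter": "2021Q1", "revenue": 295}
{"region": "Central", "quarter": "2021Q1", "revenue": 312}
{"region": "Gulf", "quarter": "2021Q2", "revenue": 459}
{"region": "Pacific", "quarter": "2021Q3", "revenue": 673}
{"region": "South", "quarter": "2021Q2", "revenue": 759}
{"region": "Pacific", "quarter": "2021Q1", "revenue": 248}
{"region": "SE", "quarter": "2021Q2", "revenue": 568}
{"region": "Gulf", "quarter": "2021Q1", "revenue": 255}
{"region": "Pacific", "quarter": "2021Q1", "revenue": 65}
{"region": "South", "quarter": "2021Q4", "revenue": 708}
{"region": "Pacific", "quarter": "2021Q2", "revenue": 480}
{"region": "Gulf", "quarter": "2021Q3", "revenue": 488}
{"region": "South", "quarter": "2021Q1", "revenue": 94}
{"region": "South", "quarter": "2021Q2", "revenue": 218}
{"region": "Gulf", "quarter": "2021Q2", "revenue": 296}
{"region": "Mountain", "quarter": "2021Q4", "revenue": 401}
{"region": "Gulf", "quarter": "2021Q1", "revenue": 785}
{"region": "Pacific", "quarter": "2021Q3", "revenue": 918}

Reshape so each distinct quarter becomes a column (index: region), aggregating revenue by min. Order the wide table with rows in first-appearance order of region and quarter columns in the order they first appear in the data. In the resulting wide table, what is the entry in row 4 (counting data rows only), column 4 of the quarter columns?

With rows in first-appearance order of region, row 4 is region=Pacific. quarter columns in first-appearance order: 2021Q3, 2021Q4, 2021Q1, 2021Q2; column 4 is 2021Q2.
Long rows with region=Pacific, quarter=2021Q2: min(235, 480) = 235.

235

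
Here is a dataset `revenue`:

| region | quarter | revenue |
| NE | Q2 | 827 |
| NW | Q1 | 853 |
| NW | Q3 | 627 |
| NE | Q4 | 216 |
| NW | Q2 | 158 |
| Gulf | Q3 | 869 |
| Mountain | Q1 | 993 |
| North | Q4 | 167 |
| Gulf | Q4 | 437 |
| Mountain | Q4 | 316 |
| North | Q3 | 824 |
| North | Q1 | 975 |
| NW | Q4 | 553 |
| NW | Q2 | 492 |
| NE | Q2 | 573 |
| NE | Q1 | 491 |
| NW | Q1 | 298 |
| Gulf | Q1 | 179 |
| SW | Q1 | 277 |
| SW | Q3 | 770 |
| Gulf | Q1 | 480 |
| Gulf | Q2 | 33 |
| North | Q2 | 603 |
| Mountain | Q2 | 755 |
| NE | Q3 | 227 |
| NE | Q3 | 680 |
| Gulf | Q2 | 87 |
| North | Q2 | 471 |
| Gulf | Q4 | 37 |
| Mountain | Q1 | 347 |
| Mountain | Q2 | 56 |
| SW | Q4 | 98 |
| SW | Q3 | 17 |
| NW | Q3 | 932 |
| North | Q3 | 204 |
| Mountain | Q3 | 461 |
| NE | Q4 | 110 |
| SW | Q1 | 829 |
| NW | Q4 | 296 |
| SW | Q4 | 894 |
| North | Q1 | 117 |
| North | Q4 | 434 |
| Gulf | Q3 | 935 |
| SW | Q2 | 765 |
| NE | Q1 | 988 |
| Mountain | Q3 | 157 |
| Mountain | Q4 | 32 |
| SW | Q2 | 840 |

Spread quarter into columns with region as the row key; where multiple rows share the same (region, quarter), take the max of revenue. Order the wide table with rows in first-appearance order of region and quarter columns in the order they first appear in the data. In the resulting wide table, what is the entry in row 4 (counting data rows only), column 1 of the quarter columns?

With rows in first-appearance order of region, row 4 is region=Mountain. quarter columns in first-appearance order: Q2, Q1, Q3, Q4; column 1 is Q2.
Long rows with region=Mountain, quarter=Q2: max(755, 56) = 755.

755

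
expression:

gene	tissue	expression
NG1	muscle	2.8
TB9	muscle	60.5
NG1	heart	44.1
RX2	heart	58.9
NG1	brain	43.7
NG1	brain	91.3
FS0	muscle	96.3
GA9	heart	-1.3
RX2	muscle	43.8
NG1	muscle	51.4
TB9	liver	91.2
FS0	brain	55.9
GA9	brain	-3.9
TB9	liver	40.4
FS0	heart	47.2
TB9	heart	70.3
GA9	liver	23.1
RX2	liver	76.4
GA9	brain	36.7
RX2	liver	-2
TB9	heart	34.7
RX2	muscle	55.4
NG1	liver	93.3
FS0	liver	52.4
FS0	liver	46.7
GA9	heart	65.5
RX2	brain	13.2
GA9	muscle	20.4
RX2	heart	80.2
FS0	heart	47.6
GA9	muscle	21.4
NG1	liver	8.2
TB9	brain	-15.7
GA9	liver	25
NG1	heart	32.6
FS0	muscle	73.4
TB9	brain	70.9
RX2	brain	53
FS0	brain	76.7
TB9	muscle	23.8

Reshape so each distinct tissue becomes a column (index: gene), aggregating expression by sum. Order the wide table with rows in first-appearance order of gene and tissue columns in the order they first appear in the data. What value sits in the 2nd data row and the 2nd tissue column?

With rows in first-appearance order of gene, row 2 is gene=TB9. tissue columns in first-appearance order: muscle, heart, brain, liver; column 2 is heart.
Long rows with gene=TB9, tissue=heart: 70.3 + 34.7 = 105.

105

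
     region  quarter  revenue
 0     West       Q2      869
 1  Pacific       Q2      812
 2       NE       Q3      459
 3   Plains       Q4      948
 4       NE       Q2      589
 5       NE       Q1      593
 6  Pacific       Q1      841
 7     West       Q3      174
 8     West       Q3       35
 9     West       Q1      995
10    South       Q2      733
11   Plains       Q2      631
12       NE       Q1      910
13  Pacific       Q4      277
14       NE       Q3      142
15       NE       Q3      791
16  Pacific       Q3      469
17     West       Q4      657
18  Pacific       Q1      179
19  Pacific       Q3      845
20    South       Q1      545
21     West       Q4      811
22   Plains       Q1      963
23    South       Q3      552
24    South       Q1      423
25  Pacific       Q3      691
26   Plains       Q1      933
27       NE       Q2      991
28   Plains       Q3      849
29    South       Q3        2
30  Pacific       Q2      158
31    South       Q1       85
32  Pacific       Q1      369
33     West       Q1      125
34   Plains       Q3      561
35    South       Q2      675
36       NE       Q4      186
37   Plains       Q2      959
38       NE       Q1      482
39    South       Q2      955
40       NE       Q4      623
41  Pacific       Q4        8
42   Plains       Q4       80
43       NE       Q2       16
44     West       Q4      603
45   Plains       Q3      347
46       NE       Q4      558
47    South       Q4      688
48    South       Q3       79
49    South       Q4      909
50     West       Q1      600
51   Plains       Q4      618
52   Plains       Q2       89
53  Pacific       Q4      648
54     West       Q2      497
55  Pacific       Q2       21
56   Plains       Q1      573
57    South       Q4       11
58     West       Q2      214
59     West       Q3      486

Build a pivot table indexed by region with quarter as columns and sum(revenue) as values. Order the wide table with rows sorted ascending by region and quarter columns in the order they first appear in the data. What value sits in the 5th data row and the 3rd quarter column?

2071

With rows sorted ascending by region, row 5 is region=West. quarter columns in first-appearance order: Q2, Q3, Q4, Q1; column 3 is Q4.
Long rows with region=West, quarter=Q4: 657 + 811 + 603 = 2071.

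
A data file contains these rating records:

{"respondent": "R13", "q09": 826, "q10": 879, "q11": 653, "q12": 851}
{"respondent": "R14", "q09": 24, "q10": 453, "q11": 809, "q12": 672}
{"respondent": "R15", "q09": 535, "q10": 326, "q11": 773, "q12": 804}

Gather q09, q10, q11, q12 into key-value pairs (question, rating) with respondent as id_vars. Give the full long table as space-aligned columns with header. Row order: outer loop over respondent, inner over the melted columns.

respondent  question  rating
R13         q09       826   
R13         q10       879   
R13         q11       653   
R13         q12       851   
R14         q09       24    
R14         q10       453   
R14         q11       809   
R14         q12       672   
R15         q09       535   
R15         q10       326   
R15         q11       773   
R15         q12       804   

Each (respondent, column) pair becomes one row: 3 × 4 = 12 rows.
For example, (R13, q09) → rating=826.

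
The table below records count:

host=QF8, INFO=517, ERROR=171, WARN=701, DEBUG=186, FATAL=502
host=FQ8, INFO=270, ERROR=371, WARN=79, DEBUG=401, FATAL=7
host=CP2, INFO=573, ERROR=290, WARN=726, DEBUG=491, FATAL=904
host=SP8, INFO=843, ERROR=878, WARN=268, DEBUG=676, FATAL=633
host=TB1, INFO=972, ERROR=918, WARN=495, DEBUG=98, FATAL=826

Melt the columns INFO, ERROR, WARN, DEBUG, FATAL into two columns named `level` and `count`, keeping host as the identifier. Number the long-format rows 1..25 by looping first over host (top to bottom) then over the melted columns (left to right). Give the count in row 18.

25 rows total (5 × 5). Row 18: index ⌊(18-1)/5⌋ = 3 into host → SP8; (18-1) mod 5 = 2 into the melted columns → WARN.
So row 18 is (SP8, WARN, 268); count = 268.

268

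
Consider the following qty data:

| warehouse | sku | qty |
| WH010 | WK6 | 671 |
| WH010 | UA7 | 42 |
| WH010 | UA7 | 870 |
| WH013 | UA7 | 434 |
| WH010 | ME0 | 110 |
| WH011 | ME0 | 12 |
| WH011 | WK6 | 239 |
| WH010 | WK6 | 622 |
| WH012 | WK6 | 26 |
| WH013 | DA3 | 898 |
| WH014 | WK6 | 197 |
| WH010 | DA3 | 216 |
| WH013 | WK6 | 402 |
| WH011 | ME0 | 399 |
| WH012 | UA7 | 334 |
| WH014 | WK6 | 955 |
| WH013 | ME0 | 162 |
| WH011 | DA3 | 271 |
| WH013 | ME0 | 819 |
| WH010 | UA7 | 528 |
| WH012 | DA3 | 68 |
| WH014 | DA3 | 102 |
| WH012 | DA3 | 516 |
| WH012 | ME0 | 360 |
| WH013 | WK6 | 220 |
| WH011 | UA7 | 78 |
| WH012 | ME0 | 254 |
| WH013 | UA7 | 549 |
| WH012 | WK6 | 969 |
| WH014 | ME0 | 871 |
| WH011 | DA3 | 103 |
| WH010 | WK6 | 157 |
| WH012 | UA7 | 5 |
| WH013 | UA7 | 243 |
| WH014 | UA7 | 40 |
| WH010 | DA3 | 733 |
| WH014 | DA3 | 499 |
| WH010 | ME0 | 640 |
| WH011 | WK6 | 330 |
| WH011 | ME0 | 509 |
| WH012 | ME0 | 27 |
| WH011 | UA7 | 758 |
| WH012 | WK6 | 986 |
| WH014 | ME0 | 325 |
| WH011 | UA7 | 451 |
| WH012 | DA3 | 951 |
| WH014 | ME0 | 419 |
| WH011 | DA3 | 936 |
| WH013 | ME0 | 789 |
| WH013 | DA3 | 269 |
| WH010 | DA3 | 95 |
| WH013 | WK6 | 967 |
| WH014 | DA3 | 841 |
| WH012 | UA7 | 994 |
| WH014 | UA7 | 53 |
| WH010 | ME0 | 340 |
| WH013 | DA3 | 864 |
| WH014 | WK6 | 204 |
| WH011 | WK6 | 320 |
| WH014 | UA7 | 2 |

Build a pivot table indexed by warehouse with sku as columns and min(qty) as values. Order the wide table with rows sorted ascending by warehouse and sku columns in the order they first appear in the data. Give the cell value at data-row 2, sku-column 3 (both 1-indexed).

12

With rows sorted ascending by warehouse, row 2 is warehouse=WH011. sku columns in first-appearance order: WK6, UA7, ME0, DA3; column 3 is ME0.
Long rows with warehouse=WH011, sku=ME0: min(12, 399, 509) = 12.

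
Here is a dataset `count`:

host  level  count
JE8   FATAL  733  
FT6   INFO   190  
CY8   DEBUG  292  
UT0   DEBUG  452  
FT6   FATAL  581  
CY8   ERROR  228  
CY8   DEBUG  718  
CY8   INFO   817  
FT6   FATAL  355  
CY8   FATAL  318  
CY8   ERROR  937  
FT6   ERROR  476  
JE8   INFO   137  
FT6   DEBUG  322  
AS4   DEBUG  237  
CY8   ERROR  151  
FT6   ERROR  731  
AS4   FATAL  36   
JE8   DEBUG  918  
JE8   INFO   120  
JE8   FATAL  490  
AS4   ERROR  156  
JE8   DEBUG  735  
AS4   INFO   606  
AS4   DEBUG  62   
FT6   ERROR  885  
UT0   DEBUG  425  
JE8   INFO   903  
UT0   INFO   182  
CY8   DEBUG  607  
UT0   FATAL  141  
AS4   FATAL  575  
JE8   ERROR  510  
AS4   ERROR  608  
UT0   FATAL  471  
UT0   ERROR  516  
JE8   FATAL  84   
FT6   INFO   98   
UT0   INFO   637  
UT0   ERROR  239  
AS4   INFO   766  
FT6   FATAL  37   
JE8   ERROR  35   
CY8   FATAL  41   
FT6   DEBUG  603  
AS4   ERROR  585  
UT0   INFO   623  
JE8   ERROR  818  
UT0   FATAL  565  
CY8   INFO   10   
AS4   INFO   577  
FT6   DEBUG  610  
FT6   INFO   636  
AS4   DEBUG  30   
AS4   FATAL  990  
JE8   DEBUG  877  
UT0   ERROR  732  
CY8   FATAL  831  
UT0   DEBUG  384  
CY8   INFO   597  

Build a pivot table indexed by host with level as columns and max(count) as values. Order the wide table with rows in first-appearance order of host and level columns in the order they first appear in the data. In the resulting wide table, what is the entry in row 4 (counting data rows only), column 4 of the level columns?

With rows in first-appearance order of host, row 4 is host=UT0. level columns in first-appearance order: FATAL, INFO, DEBUG, ERROR; column 4 is ERROR.
Long rows with host=UT0, level=ERROR: max(516, 239, 732) = 732.

732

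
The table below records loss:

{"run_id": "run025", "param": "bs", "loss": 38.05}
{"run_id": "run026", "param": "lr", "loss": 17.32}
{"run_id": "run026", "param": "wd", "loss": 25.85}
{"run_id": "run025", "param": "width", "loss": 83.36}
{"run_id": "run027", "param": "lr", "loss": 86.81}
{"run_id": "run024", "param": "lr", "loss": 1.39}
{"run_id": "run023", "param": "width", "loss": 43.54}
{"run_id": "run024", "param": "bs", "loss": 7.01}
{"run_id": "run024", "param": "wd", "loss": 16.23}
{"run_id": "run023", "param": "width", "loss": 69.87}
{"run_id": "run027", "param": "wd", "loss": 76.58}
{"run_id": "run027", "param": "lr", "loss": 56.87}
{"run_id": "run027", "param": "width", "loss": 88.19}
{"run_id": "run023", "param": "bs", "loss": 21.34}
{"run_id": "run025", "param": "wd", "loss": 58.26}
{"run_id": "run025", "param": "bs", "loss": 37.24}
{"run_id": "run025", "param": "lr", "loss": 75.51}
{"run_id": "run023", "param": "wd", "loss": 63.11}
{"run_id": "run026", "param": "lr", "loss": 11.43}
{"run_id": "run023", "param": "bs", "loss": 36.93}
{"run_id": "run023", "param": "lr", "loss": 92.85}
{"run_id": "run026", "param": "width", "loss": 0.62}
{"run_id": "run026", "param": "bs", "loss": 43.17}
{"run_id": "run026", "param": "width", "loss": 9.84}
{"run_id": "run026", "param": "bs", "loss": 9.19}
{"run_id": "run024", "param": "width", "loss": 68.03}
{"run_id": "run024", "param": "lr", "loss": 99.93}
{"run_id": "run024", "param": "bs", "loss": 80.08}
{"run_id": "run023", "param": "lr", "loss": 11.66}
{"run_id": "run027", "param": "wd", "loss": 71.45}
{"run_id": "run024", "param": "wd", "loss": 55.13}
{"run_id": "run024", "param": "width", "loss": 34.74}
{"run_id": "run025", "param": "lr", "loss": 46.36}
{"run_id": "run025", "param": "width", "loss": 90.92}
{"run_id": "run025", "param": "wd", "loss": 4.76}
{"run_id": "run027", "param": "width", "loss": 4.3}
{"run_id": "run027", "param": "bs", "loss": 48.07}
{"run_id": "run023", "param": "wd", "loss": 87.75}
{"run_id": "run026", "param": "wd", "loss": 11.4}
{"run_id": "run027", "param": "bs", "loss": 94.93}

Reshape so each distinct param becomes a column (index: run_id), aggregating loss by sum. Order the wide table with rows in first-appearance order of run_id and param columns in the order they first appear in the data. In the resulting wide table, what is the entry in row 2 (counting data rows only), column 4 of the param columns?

10.46

With rows in first-appearance order of run_id, row 2 is run_id=run026. param columns in first-appearance order: bs, lr, wd, width; column 4 is width.
Long rows with run_id=run026, param=width: 0.62 + 9.84 = 10.46.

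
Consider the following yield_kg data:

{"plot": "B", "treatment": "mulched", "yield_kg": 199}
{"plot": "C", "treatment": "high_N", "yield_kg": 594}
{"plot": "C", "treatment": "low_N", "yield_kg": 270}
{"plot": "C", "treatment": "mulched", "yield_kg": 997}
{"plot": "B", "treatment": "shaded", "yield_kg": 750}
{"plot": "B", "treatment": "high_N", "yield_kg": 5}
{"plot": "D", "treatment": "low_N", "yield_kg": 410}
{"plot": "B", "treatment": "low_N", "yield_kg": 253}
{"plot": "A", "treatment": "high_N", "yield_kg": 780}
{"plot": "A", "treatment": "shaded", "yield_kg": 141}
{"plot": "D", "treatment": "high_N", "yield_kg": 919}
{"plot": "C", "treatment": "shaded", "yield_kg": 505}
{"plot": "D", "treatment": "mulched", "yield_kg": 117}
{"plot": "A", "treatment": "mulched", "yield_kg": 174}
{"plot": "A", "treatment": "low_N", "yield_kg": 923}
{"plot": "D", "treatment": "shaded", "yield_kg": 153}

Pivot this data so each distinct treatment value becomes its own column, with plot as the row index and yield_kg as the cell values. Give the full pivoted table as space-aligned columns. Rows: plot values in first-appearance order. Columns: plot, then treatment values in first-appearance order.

plot  mulched  high_N  low_N  shaded
B     199      5       253    750   
C     997      594     270    505   
D     117      919     410    153   
A     174      780     923    141   

Columns: plot plus the 4 distinct treatment values (mulched, high_N, low_N, shaded).
For example, row B column mulched takes yield_kg=199 from the long row (B, mulched).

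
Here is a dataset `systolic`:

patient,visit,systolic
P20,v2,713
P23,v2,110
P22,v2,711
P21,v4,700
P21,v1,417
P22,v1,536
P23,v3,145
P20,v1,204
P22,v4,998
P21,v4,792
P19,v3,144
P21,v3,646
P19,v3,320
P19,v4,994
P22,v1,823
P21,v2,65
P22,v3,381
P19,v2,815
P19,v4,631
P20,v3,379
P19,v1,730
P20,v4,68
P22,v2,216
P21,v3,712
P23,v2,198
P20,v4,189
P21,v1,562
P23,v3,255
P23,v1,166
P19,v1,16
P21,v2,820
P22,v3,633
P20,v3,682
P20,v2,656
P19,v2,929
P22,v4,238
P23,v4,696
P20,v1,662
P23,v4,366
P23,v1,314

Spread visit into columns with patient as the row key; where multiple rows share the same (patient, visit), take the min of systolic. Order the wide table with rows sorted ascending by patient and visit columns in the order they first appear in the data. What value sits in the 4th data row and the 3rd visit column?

536

With rows sorted ascending by patient, row 4 is patient=P22. visit columns in first-appearance order: v2, v4, v1, v3; column 3 is v1.
Long rows with patient=P22, visit=v1: min(536, 823) = 536.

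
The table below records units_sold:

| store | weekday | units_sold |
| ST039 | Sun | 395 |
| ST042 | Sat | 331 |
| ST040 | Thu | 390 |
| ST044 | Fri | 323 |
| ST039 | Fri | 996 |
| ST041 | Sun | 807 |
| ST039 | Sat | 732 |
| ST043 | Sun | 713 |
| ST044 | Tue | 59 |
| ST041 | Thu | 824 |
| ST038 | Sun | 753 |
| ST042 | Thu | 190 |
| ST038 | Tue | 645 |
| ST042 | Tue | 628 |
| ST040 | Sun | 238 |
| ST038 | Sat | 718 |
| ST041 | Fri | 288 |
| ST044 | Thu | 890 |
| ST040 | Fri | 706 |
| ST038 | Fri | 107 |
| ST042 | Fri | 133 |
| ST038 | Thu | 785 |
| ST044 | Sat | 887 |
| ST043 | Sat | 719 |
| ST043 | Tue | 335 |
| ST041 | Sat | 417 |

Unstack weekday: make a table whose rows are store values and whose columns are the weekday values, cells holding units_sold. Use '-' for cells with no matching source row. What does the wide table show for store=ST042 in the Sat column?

331

The long row with store=ST042, weekday=Sat has units_sold=331.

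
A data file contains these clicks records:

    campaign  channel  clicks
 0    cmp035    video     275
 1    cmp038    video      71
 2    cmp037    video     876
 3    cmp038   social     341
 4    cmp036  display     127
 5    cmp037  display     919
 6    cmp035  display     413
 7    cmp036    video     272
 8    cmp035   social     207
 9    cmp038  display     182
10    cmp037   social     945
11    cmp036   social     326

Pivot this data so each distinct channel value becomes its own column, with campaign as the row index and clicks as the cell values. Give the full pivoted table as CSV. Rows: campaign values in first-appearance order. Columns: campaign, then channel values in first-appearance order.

campaign,video,social,display
cmp035,275,207,413
cmp038,71,341,182
cmp037,876,945,919
cmp036,272,326,127

Columns: campaign plus the 3 distinct channel values (video, social, display).
For example, row cmp035 column video takes clicks=275 from the long row (cmp035, video).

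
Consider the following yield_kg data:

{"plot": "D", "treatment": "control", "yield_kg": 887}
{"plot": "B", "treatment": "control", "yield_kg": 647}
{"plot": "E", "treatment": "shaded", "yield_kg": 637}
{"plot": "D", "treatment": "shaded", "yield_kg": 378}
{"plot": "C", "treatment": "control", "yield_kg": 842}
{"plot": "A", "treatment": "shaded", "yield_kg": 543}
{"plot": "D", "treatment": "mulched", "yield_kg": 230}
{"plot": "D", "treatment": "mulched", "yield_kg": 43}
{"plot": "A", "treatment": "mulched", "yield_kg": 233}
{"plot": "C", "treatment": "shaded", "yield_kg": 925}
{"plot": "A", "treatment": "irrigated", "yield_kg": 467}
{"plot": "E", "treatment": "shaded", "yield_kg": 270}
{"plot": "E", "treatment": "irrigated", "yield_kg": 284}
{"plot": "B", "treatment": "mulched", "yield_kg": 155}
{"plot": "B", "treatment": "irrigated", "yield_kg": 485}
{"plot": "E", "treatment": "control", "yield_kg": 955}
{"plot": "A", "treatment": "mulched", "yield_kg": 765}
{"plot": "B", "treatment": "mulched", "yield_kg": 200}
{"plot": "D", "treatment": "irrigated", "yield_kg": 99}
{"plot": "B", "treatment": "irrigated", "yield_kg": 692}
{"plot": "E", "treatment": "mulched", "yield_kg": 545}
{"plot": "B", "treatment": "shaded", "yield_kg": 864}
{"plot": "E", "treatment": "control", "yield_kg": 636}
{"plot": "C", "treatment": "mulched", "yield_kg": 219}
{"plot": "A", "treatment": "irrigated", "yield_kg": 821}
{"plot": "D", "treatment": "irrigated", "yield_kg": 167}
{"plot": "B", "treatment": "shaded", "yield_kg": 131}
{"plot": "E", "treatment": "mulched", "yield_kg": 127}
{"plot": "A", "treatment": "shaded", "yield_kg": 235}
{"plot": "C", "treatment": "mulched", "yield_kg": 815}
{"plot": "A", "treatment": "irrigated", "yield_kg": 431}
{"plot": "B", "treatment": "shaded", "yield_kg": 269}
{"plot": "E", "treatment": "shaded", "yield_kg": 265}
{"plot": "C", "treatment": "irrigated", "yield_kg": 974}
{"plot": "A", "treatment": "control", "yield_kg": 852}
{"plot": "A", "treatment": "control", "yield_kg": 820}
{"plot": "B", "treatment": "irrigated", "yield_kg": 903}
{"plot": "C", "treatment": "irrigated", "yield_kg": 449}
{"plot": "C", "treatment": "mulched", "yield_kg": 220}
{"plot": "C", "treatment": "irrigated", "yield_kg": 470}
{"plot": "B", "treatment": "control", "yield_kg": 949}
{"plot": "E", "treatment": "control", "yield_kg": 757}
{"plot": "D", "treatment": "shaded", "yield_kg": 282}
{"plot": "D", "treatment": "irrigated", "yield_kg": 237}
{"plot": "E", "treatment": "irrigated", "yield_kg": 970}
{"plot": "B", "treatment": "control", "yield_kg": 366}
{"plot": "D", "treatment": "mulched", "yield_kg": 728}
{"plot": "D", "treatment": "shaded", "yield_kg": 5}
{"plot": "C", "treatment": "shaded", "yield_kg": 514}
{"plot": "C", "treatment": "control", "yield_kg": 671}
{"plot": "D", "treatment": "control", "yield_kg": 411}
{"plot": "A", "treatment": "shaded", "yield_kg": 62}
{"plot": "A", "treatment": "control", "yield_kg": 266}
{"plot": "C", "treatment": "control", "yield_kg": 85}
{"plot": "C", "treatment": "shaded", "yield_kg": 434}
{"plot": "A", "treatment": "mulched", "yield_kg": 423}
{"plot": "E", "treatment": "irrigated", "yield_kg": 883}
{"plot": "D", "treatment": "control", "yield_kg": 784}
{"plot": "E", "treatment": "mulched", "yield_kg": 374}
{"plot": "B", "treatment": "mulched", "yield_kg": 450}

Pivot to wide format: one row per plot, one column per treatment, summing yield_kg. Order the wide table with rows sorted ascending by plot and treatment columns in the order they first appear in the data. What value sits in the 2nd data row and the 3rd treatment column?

805

With rows sorted ascending by plot, row 2 is plot=B. treatment columns in first-appearance order: control, shaded, mulched, irrigated; column 3 is mulched.
Long rows with plot=B, treatment=mulched: 155 + 200 + 450 = 805.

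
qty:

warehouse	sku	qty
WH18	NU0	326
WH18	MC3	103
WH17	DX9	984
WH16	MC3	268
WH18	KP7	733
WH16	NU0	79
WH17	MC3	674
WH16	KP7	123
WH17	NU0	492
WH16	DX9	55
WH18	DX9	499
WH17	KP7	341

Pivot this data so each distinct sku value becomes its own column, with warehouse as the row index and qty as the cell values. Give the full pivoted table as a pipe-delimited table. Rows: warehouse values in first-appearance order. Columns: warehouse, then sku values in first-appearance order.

Columns: warehouse plus the 4 distinct sku values (NU0, MC3, DX9, KP7).
For example, row WH18 column NU0 takes qty=326 from the long row (WH18, NU0).

| warehouse | NU0 | MC3 | DX9 | KP7 |
| WH18 | 326 | 103 | 499 | 733 |
| WH17 | 492 | 674 | 984 | 341 |
| WH16 | 79 | 268 | 55 | 123 |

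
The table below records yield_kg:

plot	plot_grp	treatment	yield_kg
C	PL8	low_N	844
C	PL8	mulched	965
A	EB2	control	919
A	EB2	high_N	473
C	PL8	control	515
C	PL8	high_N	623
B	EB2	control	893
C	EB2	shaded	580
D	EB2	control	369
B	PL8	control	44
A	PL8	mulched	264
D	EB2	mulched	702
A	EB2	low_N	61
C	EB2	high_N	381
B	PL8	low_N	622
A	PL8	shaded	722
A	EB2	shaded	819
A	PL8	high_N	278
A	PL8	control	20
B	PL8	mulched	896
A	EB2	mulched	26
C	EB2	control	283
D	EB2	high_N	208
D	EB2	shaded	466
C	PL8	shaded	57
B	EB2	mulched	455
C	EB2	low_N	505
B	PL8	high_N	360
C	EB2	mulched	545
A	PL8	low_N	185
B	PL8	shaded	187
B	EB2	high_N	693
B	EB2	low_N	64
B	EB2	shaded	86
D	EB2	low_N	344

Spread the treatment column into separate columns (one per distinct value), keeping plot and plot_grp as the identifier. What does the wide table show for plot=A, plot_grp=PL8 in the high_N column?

Wide layout: rows indexed by plot and plot_grp, columns are the 5 distinct treatment values (low_N, mulched, control, high_N, shaded).
Cell (plot=A, plot_grp=PL8, treatment=high_N) draws from the long row where plot=A, plot_grp=PL8 and treatment=high_N, which has yield_kg=278.

278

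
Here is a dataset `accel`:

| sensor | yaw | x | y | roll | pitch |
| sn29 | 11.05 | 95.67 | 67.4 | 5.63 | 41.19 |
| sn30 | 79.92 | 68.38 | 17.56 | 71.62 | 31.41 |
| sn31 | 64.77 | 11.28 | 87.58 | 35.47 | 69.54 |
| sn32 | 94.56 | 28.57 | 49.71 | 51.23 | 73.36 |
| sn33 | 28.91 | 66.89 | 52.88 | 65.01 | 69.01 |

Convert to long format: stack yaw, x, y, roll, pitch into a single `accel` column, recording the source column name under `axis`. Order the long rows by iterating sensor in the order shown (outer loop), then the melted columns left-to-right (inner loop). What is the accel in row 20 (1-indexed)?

73.36

25 rows total (5 × 5). Row 20: index ⌊(20-1)/5⌋ = 3 into sensor → sn32; (20-1) mod 5 = 4 into the melted columns → pitch.
So row 20 is (sn32, pitch, 73.36); accel = 73.36.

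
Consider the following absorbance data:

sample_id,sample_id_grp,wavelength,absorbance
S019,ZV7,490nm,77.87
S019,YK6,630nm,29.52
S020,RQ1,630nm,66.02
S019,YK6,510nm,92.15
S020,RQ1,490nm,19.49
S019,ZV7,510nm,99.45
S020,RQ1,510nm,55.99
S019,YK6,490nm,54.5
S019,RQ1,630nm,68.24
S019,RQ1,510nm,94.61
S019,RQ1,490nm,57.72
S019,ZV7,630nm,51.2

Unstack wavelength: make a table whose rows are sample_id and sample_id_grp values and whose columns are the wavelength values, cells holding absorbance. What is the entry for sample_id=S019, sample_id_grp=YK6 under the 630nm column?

29.52

Wide layout: rows indexed by sample_id and sample_id_grp, columns are the 3 distinct wavelength values (490nm, 630nm, 510nm).
Cell (sample_id=S019, sample_id_grp=YK6, wavelength=630nm) draws from the long row where sample_id=S019, sample_id_grp=YK6 and wavelength=630nm, which has absorbance=29.52.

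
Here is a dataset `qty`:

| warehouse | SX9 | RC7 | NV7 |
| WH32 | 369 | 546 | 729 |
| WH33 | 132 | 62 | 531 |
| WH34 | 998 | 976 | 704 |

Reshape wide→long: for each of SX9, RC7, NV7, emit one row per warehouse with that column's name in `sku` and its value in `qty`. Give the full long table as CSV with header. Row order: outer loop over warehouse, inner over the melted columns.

Each (warehouse, column) pair becomes one row: 3 × 3 = 9 rows.
For example, (WH32, SX9) → qty=369.

warehouse,sku,qty
WH32,SX9,369
WH32,RC7,546
WH32,NV7,729
WH33,SX9,132
WH33,RC7,62
WH33,NV7,531
WH34,SX9,998
WH34,RC7,976
WH34,NV7,704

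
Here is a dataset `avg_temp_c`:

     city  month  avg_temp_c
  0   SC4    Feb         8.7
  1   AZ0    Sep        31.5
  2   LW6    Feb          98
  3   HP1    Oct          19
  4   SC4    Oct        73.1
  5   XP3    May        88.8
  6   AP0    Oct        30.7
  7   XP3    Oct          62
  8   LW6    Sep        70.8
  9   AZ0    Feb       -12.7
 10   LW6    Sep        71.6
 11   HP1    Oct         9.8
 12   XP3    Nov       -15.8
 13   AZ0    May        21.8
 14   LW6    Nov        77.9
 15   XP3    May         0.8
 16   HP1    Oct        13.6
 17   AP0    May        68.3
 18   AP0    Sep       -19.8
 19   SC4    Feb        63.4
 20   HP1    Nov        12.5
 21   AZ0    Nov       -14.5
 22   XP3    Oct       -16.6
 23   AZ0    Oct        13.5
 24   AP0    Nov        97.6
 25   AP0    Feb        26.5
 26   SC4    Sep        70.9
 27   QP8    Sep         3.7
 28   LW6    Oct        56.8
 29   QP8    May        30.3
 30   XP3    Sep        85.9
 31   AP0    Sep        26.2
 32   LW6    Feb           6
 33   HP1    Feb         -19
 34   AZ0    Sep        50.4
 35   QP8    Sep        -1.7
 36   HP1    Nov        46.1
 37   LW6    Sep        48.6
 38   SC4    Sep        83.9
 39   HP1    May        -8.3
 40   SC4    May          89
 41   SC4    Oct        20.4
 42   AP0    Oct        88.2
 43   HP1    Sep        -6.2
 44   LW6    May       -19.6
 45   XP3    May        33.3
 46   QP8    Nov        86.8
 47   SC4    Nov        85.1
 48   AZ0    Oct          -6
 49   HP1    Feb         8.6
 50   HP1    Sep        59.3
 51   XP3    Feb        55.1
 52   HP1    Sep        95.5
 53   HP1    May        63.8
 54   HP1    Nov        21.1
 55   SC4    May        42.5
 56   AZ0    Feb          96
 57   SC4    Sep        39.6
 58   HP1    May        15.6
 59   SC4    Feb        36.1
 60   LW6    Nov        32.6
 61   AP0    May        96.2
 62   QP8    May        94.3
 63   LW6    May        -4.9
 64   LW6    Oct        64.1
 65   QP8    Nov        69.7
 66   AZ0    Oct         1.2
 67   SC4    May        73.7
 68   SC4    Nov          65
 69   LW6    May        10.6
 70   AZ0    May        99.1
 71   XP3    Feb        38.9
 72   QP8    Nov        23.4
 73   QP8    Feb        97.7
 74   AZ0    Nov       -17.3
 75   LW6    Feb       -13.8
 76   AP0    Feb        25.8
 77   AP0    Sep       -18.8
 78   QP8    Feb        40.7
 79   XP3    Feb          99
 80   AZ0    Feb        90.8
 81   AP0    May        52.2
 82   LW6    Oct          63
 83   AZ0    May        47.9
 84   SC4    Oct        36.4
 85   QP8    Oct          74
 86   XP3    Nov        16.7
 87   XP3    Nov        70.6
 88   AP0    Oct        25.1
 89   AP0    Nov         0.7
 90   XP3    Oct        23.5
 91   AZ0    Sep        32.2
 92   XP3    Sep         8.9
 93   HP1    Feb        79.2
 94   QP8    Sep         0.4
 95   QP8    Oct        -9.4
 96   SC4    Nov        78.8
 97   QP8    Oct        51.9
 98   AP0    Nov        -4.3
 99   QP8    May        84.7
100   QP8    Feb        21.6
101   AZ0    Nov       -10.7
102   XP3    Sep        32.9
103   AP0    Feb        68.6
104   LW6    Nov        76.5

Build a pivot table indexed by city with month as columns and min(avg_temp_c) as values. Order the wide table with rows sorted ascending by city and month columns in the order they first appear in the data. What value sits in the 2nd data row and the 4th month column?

With rows sorted ascending by city, row 2 is city=AZ0. month columns in first-appearance order: Feb, Sep, Oct, May, Nov; column 4 is May.
Long rows with city=AZ0, month=May: min(21.8, 99.1, 47.9) = 21.8.

21.8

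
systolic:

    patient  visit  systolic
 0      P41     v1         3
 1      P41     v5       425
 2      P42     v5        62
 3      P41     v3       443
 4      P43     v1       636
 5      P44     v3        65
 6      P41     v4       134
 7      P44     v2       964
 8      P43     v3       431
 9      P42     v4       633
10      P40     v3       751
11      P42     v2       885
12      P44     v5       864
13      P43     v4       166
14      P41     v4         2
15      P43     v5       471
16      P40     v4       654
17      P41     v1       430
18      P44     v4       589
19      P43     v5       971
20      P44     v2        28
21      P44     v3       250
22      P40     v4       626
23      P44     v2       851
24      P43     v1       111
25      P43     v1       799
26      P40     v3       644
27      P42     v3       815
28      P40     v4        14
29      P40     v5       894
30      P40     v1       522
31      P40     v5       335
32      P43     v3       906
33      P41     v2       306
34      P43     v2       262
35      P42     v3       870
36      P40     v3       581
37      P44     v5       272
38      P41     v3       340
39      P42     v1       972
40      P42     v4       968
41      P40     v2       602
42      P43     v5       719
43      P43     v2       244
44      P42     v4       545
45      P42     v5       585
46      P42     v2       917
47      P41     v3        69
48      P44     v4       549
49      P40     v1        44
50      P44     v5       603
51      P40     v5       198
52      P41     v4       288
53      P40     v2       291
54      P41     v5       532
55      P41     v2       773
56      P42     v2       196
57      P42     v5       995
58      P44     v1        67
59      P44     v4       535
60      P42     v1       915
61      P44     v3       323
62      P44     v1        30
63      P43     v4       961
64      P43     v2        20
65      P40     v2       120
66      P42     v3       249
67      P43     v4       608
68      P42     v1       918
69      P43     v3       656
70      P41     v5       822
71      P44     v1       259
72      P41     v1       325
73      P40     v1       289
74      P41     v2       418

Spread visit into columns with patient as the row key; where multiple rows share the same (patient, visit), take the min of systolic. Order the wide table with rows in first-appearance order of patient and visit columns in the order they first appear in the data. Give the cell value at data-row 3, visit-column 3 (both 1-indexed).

431

With rows in first-appearance order of patient, row 3 is patient=P43. visit columns in first-appearance order: v1, v5, v3, v4, v2; column 3 is v3.
Long rows with patient=P43, visit=v3: min(431, 906, 656) = 431.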